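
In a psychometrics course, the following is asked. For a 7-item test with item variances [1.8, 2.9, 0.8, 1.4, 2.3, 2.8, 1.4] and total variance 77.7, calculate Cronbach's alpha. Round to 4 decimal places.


alpha = (k/(k-1)) * (1 - sum(s_i^2)/s_total^2)
sum(item variances) = 13.4
k/(k-1) = 7/6 = 1.166667
1 - 13.4/77.7 = 1 - 0.172458 = 0.827542
alpha = 1.166667 * 0.827542
= 0.9655


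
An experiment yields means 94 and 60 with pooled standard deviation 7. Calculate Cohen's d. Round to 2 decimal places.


Cohen's d = (M1 - M2) / S_pooled
= (94 - 60) / 7
= 34 / 7
= 4.86


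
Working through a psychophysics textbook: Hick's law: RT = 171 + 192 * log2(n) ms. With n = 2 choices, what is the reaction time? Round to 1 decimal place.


RT = 171 + 192 * log2(2)
log2(2) = 1.0
RT = 171 + 192 * 1.0
= 171 + 192.0
= 363.0 ms


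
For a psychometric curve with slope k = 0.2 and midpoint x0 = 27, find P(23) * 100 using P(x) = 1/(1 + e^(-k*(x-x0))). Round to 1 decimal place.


P(x) = 1/(1 + e^(-0.2*(23 - 27)))
Exponent = -0.2 * -4 = 0.8
e^(0.8) = 2.225541
P = 1/(1 + 2.225541) = 0.310026
Percentage = 31.0


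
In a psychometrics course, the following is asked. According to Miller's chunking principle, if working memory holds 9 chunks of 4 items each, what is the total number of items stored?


Total items = chunks * items_per_chunk
= 9 * 4
= 36


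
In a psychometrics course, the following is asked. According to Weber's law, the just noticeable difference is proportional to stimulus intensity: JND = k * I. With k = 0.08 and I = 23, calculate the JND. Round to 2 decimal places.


JND = k * I
JND = 0.08 * 23
= 1.84


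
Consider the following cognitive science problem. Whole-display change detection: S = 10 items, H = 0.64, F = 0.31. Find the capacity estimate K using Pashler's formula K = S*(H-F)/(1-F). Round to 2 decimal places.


K = S * (H - F) / (1 - F)
H - F = 0.33
1 - F = 0.69
K = 10 * 0.33 / 0.69
= 4.78


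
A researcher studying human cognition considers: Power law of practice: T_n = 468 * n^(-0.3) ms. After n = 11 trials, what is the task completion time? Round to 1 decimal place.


T_n = 468 * 11^(-0.3)
11^(-0.3) = 0.48706
T_n = 468 * 0.48706
= 227.9 ms


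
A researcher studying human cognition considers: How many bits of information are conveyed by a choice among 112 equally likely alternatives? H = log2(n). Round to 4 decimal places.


H = log2(n)
H = log2(112)
= 6.8074


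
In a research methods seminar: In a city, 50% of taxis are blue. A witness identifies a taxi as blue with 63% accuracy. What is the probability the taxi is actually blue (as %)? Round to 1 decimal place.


P(blue | says blue) = P(says blue | blue)*P(blue) / [P(says blue | blue)*P(blue) + P(says blue | not blue)*P(not blue)]
Numerator = 0.63 * 0.5 = 0.315
False identification = 0.37 * 0.5 = 0.185
P = 0.315 / (0.315 + 0.185)
= 0.315 / 0.5
As percentage = 63.0


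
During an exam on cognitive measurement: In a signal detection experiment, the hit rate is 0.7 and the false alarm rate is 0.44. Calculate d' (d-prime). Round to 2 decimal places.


d' = z(HR) - z(FAR)
z(0.7) = 0.5244
z(0.44) = -0.151
d' = 0.5244 - -0.151
= 0.68


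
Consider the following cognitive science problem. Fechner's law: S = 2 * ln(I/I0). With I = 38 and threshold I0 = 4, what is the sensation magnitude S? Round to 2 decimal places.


S = 2 * ln(38/4)
I/I0 = 9.5
ln(9.5) = 2.2513
S = 2 * 2.2513
= 4.50


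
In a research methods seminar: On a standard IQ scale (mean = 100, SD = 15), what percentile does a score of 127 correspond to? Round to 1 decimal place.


z = (IQ - mean) / SD
z = (127 - 100) / 15 = 1.8
Percentile = Phi(1.8) * 100
Phi(1.8) = 0.96407
= 96.4


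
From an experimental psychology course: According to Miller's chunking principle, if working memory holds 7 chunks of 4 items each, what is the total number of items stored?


Total items = chunks * items_per_chunk
= 7 * 4
= 28


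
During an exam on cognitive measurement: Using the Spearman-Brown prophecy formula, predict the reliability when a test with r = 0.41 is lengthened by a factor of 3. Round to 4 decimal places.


r_new = n*r / (1 + (n-1)*r)
Numerator = 3 * 0.41 = 1.23
Denominator = 1 + 2 * 0.41 = 1.82
r_new = 1.23 / 1.82
= 0.6758


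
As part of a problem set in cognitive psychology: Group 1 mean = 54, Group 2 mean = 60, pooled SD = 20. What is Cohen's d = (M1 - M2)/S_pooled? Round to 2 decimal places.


Cohen's d = (M1 - M2) / S_pooled
= (54 - 60) / 20
= -6 / 20
= -0.30


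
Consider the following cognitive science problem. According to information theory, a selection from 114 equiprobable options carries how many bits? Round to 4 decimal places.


H = log2(n)
H = log2(114)
= 6.8329


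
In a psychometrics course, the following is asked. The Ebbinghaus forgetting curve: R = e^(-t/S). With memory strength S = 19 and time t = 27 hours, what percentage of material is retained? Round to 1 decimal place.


R = e^(-t/S)
-t/S = -27/19 = -1.421053
R = e^(-1.421053) = 0.24146
Percentage = 0.24146 * 100
= 24.1


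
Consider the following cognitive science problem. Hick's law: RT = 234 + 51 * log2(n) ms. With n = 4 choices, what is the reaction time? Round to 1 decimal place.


RT = 234 + 51 * log2(4)
log2(4) = 2.0
RT = 234 + 51 * 2.0
= 234 + 102.0
= 336.0 ms


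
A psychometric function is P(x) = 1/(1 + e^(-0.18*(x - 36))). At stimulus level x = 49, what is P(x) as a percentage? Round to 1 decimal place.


P(x) = 1/(1 + e^(-0.18*(49 - 36)))
Exponent = -0.18 * 13 = -2.34
e^(-2.34) = 0.096328
P = 1/(1 + 0.096328) = 0.912136
Percentage = 91.2


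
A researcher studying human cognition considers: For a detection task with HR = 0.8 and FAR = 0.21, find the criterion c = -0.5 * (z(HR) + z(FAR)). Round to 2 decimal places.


c = -0.5 * (z(HR) + z(FAR))
z(0.8) = 0.8416
z(0.21) = -0.8064
c = -0.5 * (0.8416 + -0.8064)
= -0.5 * 0.0352
= -0.02


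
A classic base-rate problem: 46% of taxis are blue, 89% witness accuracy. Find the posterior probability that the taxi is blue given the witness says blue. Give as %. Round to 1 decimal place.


P(blue | says blue) = P(says blue | blue)*P(blue) / [P(says blue | blue)*P(blue) + P(says blue | not blue)*P(not blue)]
Numerator = 0.89 * 0.46 = 0.4094
False identification = 0.11 * 0.54 = 0.0594
P = 0.4094 / (0.4094 + 0.0594)
= 0.4094 / 0.4688
As percentage = 87.3


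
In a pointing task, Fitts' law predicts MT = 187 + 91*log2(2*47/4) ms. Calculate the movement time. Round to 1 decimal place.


MT = 187 + 91 * log2(2*47/4)
2D/W = 23.5
log2(23.5) = 4.5546
MT = 187 + 91 * 4.5546
= 601.5 ms


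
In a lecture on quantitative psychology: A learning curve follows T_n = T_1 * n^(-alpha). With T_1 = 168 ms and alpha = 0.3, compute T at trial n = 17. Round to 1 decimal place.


T_n = 168 * 17^(-0.3)
17^(-0.3) = 0.42743
T_n = 168 * 0.42743
= 71.8 ms


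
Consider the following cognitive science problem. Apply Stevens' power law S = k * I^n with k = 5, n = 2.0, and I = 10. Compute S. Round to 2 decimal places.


S = 5 * 10^2.0
10^2.0 = 100.0
S = 5 * 100.0
= 500.00


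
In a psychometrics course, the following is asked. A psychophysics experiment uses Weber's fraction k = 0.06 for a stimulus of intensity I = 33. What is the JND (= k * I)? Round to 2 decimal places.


JND = k * I
JND = 0.06 * 33
= 1.98


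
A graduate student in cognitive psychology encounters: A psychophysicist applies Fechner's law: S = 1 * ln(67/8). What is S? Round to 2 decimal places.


S = 1 * ln(67/8)
I/I0 = 8.375
ln(8.375) = 2.1253
S = 1 * 2.1253
= 2.13


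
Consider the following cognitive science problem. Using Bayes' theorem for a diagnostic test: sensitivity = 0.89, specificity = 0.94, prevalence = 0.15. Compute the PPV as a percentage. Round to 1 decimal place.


PPV = (sens * prev) / (sens * prev + (1-spec) * (1-prev))
Numerator = 0.89 * 0.15 = 0.1335
P(positive and no disease) = (1 - spec) * (1 - prev) = (1 - 0.94) * (1 - 0.15) = 0.051
Denominator = 0.1335 + 0.051 = 0.1845
PPV = 0.1335 / 0.1845 = 0.723577
As percentage = 72.4


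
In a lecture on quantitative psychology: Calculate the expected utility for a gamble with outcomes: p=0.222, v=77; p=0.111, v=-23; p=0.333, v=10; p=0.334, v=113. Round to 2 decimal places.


EU = sum(p_i * v_i)
0.222 * 77 = 17.094
0.111 * -23 = -2.553
0.333 * 10 = 3.33
0.334 * 113 = 37.742
EU = 17.094 + -2.553 + 3.33 + 37.742
= 55.61


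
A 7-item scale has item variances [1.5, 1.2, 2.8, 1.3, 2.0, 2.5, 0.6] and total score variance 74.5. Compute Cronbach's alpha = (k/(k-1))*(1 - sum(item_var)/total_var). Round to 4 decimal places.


alpha = (k/(k-1)) * (1 - sum(s_i^2)/s_total^2)
sum(item variances) = 11.9
k/(k-1) = 7/6 = 1.166667
1 - 11.9/74.5 = 1 - 0.159732 = 0.840268
alpha = 1.166667 * 0.840268
= 0.9803


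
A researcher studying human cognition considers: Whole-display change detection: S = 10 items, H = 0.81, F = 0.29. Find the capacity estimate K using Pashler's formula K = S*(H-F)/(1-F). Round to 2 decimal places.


K = S * (H - F) / (1 - F)
H - F = 0.52
1 - F = 0.71
K = 10 * 0.52 / 0.71
= 7.32


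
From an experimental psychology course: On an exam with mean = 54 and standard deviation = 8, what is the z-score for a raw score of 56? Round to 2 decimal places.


z = (X - mu) / sigma
= (56 - 54) / 8
= 2 / 8
= 0.25


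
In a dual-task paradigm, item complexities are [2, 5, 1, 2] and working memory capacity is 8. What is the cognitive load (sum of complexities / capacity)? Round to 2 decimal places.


Total complexity = 2 + 5 + 1 + 2 = 10
Load = total / capacity = 10 / 8
= 1.25


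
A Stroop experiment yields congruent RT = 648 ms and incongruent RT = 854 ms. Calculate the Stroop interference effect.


Stroop effect = RT(incongruent) - RT(congruent)
= 854 - 648
= 206 ms


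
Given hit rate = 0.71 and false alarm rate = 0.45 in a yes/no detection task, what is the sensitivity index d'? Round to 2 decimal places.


d' = z(HR) - z(FAR)
z(0.71) = 0.5534
z(0.45) = -0.1257
d' = 0.5534 - -0.1257
= 0.68


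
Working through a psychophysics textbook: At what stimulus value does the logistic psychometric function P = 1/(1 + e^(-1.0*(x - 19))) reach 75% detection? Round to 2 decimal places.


At P = 0.75: 0.75 = 1/(1 + e^(-k*(x-x0)))
Solving: e^(-k*(x-x0)) = 1/3
x = x0 + ln(3)/k
ln(3) = 1.0986
x = 19 + 1.0986/1.0
= 19 + 1.0986
= 20.10


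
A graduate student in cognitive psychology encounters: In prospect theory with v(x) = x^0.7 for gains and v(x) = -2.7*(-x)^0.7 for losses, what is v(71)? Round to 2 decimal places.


Since x = 71 >= 0, use v(x) = x^0.7
71^0.7 = 19.7643
v(71) = 19.76


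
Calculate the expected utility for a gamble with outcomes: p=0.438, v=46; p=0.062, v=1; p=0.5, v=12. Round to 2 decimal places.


EU = sum(p_i * v_i)
0.438 * 46 = 20.148
0.062 * 1 = 0.062
0.5 * 12 = 6.0
EU = 20.148 + 0.062 + 6.0
= 26.21


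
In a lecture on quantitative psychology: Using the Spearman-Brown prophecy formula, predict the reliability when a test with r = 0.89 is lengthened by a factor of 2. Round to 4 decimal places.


r_new = n*r / (1 + (n-1)*r)
Numerator = 2 * 0.89 = 1.78
Denominator = 1 + 1 * 0.89 = 1.89
r_new = 1.78 / 1.89
= 0.9418


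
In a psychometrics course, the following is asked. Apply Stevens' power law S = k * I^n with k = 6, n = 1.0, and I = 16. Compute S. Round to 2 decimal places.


S = 6 * 16^1.0
16^1.0 = 16.0
S = 6 * 16.0
= 96.00


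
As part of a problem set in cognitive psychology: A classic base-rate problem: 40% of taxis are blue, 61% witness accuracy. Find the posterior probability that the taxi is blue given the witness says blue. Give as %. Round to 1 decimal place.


P(blue | says blue) = P(says blue | blue)*P(blue) / [P(says blue | blue)*P(blue) + P(says blue | not blue)*P(not blue)]
Numerator = 0.61 * 0.4 = 0.244
False identification = 0.39 * 0.6 = 0.234
P = 0.244 / (0.244 + 0.234)
= 0.244 / 0.478
As percentage = 51.0


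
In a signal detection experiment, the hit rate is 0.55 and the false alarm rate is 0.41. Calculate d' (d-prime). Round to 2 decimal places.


d' = z(HR) - z(FAR)
z(0.55) = 0.1257
z(0.41) = -0.2275
d' = 0.1257 - -0.2275
= 0.35


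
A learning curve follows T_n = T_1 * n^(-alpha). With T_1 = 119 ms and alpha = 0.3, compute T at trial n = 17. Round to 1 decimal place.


T_n = 119 * 17^(-0.3)
17^(-0.3) = 0.42743
T_n = 119 * 0.42743
= 50.9 ms


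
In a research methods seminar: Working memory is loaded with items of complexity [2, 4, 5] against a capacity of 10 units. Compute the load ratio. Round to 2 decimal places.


Total complexity = 2 + 4 + 5 = 11
Load = total / capacity = 11 / 10
= 1.10


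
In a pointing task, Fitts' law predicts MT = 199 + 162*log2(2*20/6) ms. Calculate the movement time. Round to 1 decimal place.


MT = 199 + 162 * log2(2*20/6)
2D/W = 6.666667
log2(6.666667) = 2.737
MT = 199 + 162 * 2.737
= 642.4 ms


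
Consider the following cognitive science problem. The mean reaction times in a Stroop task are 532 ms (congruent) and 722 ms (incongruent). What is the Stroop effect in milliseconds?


Stroop effect = RT(incongruent) - RT(congruent)
= 722 - 532
= 190 ms


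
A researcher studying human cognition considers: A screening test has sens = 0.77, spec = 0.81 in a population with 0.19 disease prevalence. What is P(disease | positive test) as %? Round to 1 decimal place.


PPV = (sens * prev) / (sens * prev + (1-spec) * (1-prev))
Numerator = 0.77 * 0.19 = 0.1463
P(positive and no disease) = (1 - spec) * (1 - prev) = (1 - 0.81) * (1 - 0.19) = 0.1539
Denominator = 0.1463 + 0.1539 = 0.3002
PPV = 0.1463 / 0.3002 = 0.487342
As percentage = 48.7


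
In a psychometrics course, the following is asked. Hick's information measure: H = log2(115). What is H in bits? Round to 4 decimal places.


H = log2(n)
H = log2(115)
= 6.8455


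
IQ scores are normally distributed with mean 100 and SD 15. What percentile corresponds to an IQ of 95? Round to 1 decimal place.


z = (IQ - mean) / SD
z = (95 - 100) / 15 = -0.3333
Percentile = Phi(-0.3333) * 100
Phi(-0.3333) = 0.369454
= 36.9


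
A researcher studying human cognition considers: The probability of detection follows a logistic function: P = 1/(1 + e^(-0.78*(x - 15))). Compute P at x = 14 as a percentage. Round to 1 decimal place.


P(x) = 1/(1 + e^(-0.78*(14 - 15)))
Exponent = -0.78 * -1 = 0.78
e^(0.78) = 2.181472
P = 1/(1 + 2.181472) = 0.31432
Percentage = 31.4


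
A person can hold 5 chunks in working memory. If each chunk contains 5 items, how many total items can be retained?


Total items = chunks * items_per_chunk
= 5 * 5
= 25


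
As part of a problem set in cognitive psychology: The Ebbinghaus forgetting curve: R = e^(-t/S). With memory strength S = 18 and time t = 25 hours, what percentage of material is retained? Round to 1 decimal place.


R = e^(-t/S)
-t/S = -25/18 = -1.388889
R = e^(-1.388889) = 0.249352
Percentage = 0.249352 * 100
= 24.9


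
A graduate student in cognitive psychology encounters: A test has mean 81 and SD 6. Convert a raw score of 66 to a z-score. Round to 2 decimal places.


z = (X - mu) / sigma
= (66 - 81) / 6
= -15 / 6
= -2.50


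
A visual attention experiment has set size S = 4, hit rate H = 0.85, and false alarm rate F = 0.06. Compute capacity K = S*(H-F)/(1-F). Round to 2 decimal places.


K = S * (H - F) / (1 - F)
H - F = 0.79
1 - F = 0.94
K = 4 * 0.79 / 0.94
= 3.36


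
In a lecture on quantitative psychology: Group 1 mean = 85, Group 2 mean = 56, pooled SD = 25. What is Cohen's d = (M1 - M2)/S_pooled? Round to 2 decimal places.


Cohen's d = (M1 - M2) / S_pooled
= (85 - 56) / 25
= 29 / 25
= 1.16


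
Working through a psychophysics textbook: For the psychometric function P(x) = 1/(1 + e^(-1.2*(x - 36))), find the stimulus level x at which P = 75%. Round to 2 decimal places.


At P = 0.75: 0.75 = 1/(1 + e^(-k*(x-x0)))
Solving: e^(-k*(x-x0)) = 1/3
x = x0 + ln(3)/k
ln(3) = 1.0986
x = 36 + 1.0986/1.2
= 36 + 0.9155
= 36.92


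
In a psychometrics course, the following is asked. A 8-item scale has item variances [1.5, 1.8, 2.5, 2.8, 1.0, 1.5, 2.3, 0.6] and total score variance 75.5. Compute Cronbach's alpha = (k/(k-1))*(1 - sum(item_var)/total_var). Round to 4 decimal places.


alpha = (k/(k-1)) * (1 - sum(s_i^2)/s_total^2)
sum(item variances) = 14.0
k/(k-1) = 8/7 = 1.142857
1 - 14.0/75.5 = 1 - 0.18543 = 0.81457
alpha = 1.142857 * 0.81457
= 0.9309


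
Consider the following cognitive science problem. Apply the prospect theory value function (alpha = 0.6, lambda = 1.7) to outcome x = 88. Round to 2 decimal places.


Since x = 88 >= 0, use v(x) = x^0.6
88^0.6 = 14.6788
v(88) = 14.68


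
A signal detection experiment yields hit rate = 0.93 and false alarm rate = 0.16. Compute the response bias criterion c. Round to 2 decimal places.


c = -0.5 * (z(HR) + z(FAR))
z(0.93) = 1.4758
z(0.16) = -0.9945
c = -0.5 * (1.4758 + -0.9945)
= -0.5 * 0.4813
= -0.24


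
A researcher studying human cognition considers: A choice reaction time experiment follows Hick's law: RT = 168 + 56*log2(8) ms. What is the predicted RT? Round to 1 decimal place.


RT = 168 + 56 * log2(8)
log2(8) = 3.0
RT = 168 + 56 * 3.0
= 168 + 168.0
= 336.0 ms


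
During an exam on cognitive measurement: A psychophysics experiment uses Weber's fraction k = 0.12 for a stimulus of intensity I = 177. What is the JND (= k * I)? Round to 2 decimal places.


JND = k * I
JND = 0.12 * 177
= 21.24


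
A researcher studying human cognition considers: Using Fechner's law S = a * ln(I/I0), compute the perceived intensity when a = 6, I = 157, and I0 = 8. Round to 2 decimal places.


S = 6 * ln(157/8)
I/I0 = 19.625
ln(19.625) = 2.9768
S = 6 * 2.9768
= 17.86


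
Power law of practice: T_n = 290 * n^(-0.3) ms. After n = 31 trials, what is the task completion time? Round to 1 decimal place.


T_n = 290 * 31^(-0.3)
31^(-0.3) = 0.356937
T_n = 290 * 0.356937
= 103.5 ms


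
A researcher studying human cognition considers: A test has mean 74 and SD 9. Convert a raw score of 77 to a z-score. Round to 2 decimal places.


z = (X - mu) / sigma
= (77 - 74) / 9
= 3 / 9
= 0.33


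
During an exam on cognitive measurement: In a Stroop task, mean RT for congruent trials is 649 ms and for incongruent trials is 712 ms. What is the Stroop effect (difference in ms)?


Stroop effect = RT(incongruent) - RT(congruent)
= 712 - 649
= 63 ms


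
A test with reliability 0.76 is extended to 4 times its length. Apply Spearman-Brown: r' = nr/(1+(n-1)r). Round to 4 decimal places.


r_new = n*r / (1 + (n-1)*r)
Numerator = 4 * 0.76 = 3.04
Denominator = 1 + 3 * 0.76 = 3.28
r_new = 3.04 / 3.28
= 0.9268


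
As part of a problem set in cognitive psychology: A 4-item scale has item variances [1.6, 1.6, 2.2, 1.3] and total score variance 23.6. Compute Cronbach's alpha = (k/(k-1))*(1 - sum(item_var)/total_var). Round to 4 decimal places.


alpha = (k/(k-1)) * (1 - sum(s_i^2)/s_total^2)
sum(item variances) = 6.7
k/(k-1) = 4/3 = 1.333333
1 - 6.7/23.6 = 1 - 0.283898 = 0.716102
alpha = 1.333333 * 0.716102
= 0.9548


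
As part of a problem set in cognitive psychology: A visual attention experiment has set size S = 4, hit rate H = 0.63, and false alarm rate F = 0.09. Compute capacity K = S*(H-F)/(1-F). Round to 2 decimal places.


K = S * (H - F) / (1 - F)
H - F = 0.54
1 - F = 0.91
K = 4 * 0.54 / 0.91
= 2.37


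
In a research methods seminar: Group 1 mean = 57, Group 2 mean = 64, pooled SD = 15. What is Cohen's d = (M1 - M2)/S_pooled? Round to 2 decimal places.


Cohen's d = (M1 - M2) / S_pooled
= (57 - 64) / 15
= -7 / 15
= -0.47


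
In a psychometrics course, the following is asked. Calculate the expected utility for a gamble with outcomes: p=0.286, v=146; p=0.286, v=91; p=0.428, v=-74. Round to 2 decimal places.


EU = sum(p_i * v_i)
0.286 * 146 = 41.756
0.286 * 91 = 26.026
0.428 * -74 = -31.672
EU = 41.756 + 26.026 + -31.672
= 36.11


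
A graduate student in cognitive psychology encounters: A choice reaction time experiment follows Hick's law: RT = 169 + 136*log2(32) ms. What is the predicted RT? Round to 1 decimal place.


RT = 169 + 136 * log2(32)
log2(32) = 5.0
RT = 169 + 136 * 5.0
= 169 + 680.0
= 849.0 ms


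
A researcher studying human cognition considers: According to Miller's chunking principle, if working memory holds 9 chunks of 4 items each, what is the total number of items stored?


Total items = chunks * items_per_chunk
= 9 * 4
= 36


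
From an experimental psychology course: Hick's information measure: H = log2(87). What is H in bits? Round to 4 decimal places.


H = log2(n)
H = log2(87)
= 6.4429


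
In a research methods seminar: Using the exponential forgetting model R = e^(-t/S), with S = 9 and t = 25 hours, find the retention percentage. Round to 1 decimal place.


R = e^(-t/S)
-t/S = -25/9 = -2.777778
R = e^(-2.777778) = 0.062177
Percentage = 0.062177 * 100
= 6.2


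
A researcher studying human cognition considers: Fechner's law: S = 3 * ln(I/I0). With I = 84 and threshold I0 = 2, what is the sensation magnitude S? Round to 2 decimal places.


S = 3 * ln(84/2)
I/I0 = 42.0
ln(42.0) = 3.7377
S = 3 * 3.7377
= 11.21


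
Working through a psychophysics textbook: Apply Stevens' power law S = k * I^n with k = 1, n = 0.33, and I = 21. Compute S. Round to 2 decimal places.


S = 1 * 21^0.33
21^0.33 = 2.7311
S = 1 * 2.7311
= 2.73


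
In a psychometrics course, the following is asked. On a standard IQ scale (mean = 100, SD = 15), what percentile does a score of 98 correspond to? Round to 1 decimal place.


z = (IQ - mean) / SD
z = (98 - 100) / 15 = -0.1333
Percentile = Phi(-0.1333) * 100
Phi(-0.1333) = 0.446978
= 44.7


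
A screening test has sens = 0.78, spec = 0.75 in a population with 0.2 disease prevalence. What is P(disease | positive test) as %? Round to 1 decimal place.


PPV = (sens * prev) / (sens * prev + (1-spec) * (1-prev))
Numerator = 0.78 * 0.2 = 0.156
P(positive and no disease) = (1 - spec) * (1 - prev) = (1 - 0.75) * (1 - 0.2) = 0.2
Denominator = 0.156 + 0.2 = 0.356
PPV = 0.156 / 0.356 = 0.438202
As percentage = 43.8


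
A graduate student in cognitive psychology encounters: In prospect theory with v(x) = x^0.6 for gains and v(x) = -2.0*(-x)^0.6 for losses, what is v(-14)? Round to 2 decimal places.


Since x = -14 < 0, use v(x) = -lambda*(-x)^alpha
(-x) = 14
14^0.6 = 4.8717
v(-14) = -2.0 * 4.8717
= -9.74


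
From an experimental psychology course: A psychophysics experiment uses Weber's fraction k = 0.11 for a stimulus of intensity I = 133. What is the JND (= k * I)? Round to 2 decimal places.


JND = k * I
JND = 0.11 * 133
= 14.63


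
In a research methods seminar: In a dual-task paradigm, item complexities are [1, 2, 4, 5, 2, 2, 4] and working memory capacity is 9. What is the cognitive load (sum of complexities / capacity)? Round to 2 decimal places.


Total complexity = 1 + 2 + 4 + 5 + 2 + 2 + 4 = 20
Load = total / capacity = 20 / 9
= 2.22


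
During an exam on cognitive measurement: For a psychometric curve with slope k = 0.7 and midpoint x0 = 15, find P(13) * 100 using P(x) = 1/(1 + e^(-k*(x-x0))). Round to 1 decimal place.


P(x) = 1/(1 + e^(-0.7*(13 - 15)))
Exponent = -0.7 * -2 = 1.4
e^(1.4) = 4.0552
P = 1/(1 + 4.0552) = 0.197816
Percentage = 19.8


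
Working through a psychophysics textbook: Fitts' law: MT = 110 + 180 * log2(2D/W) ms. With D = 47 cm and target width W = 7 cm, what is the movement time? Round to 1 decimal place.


MT = 110 + 180 * log2(2*47/7)
2D/W = 13.428571
log2(13.428571) = 3.7472
MT = 110 + 180 * 3.7472
= 784.5 ms


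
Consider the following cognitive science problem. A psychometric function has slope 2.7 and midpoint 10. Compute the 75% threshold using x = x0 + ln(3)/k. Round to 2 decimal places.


At P = 0.75: 0.75 = 1/(1 + e^(-k*(x-x0)))
Solving: e^(-k*(x-x0)) = 1/3
x = x0 + ln(3)/k
ln(3) = 1.0986
x = 10 + 1.0986/2.7
= 10 + 0.4069
= 10.41


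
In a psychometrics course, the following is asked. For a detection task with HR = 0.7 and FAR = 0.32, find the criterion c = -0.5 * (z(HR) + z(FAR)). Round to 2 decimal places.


c = -0.5 * (z(HR) + z(FAR))
z(0.7) = 0.5244
z(0.32) = -0.4677
c = -0.5 * (0.5244 + -0.4677)
= -0.5 * 0.0567
= -0.03


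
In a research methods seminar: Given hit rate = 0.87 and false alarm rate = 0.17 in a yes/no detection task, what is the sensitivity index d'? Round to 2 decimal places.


d' = z(HR) - z(FAR)
z(0.87) = 1.1264
z(0.17) = -0.9542
d' = 1.1264 - -0.9542
= 2.08


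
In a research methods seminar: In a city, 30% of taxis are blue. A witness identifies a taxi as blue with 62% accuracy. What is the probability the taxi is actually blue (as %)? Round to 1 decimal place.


P(blue | says blue) = P(says blue | blue)*P(blue) / [P(says blue | blue)*P(blue) + P(says blue | not blue)*P(not blue)]
Numerator = 0.62 * 0.3 = 0.186
False identification = 0.38 * 0.7 = 0.266
P = 0.186 / (0.186 + 0.266)
= 0.186 / 0.452
As percentage = 41.2


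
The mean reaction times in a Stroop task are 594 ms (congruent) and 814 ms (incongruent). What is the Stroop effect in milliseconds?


Stroop effect = RT(incongruent) - RT(congruent)
= 814 - 594
= 220 ms


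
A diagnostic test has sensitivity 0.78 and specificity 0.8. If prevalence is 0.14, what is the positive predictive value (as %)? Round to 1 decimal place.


PPV = (sens * prev) / (sens * prev + (1-spec) * (1-prev))
Numerator = 0.78 * 0.14 = 0.1092
P(positive and no disease) = (1 - spec) * (1 - prev) = (1 - 0.8) * (1 - 0.14) = 0.172
Denominator = 0.1092 + 0.172 = 0.2812
PPV = 0.1092 / 0.2812 = 0.388336
As percentage = 38.8


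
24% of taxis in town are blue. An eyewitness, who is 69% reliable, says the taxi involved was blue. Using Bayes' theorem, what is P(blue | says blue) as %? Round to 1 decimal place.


P(blue | says blue) = P(says blue | blue)*P(blue) / [P(says blue | blue)*P(blue) + P(says blue | not blue)*P(not blue)]
Numerator = 0.69 * 0.24 = 0.1656
False identification = 0.31 * 0.76 = 0.2356
P = 0.1656 / (0.1656 + 0.2356)
= 0.1656 / 0.4012
As percentage = 41.3


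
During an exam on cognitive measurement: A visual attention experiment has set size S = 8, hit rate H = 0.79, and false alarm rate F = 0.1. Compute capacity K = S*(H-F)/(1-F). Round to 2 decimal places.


K = S * (H - F) / (1 - F)
H - F = 0.69
1 - F = 0.9
K = 8 * 0.69 / 0.9
= 6.13


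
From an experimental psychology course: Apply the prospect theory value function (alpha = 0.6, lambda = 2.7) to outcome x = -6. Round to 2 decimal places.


Since x = -6 < 0, use v(x) = -lambda*(-x)^alpha
(-x) = 6
6^0.6 = 2.9302
v(-6) = -2.7 * 2.9302
= -7.91


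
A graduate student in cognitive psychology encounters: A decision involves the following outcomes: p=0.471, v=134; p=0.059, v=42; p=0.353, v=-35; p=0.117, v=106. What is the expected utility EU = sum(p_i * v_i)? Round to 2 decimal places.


EU = sum(p_i * v_i)
0.471 * 134 = 63.114
0.059 * 42 = 2.478
0.353 * -35 = -12.355
0.117 * 106 = 12.402
EU = 63.114 + 2.478 + -12.355 + 12.402
= 65.64


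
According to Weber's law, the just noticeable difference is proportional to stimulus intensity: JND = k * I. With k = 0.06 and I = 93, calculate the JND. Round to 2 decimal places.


JND = k * I
JND = 0.06 * 93
= 5.58


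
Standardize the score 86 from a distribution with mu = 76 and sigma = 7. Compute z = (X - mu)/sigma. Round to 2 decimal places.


z = (X - mu) / sigma
= (86 - 76) / 7
= 10 / 7
= 1.43


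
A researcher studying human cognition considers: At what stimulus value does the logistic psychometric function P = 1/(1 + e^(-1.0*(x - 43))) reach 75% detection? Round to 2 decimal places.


At P = 0.75: 0.75 = 1/(1 + e^(-k*(x-x0)))
Solving: e^(-k*(x-x0)) = 1/3
x = x0 + ln(3)/k
ln(3) = 1.0986
x = 43 + 1.0986/1.0
= 43 + 1.0986
= 44.10


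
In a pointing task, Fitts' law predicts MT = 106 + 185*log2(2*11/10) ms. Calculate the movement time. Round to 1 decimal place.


MT = 106 + 185 * log2(2*11/10)
2D/W = 2.2
log2(2.2) = 1.1375
MT = 106 + 185 * 1.1375
= 316.4 ms


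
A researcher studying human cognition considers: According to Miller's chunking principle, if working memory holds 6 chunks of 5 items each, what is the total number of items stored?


Total items = chunks * items_per_chunk
= 6 * 5
= 30


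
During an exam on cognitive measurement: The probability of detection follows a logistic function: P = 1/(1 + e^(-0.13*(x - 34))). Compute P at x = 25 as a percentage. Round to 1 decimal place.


P(x) = 1/(1 + e^(-0.13*(25 - 34)))
Exponent = -0.13 * -9 = 1.17
e^(1.17) = 3.221993
P = 1/(1 + 3.221993) = 0.236855
Percentage = 23.7


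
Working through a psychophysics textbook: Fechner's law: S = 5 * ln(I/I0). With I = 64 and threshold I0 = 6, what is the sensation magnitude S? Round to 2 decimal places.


S = 5 * ln(64/6)
I/I0 = 10.666667
ln(10.666667) = 2.3671
S = 5 * 2.3671
= 11.84


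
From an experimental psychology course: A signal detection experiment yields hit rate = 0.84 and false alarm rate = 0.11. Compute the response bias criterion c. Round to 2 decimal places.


c = -0.5 * (z(HR) + z(FAR))
z(0.84) = 0.9945
z(0.11) = -1.2265
c = -0.5 * (0.9945 + -1.2265)
= -0.5 * -0.232
= 0.12


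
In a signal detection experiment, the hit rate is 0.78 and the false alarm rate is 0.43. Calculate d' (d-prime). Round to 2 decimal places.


d' = z(HR) - z(FAR)
z(0.78) = 0.7722
z(0.43) = -0.1764
d' = 0.7722 - -0.1764
= 0.95


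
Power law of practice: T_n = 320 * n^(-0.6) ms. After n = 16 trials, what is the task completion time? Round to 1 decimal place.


T_n = 320 * 16^(-0.6)
16^(-0.6) = 0.189465
T_n = 320 * 0.189465
= 60.6 ms


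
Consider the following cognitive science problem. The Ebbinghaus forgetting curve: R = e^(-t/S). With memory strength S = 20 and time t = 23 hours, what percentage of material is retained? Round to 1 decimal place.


R = e^(-t/S)
-t/S = -23/20 = -1.15
R = e^(-1.15) = 0.316637
Percentage = 0.316637 * 100
= 31.7


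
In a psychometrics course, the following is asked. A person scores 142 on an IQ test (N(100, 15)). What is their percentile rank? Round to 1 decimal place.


z = (IQ - mean) / SD
z = (142 - 100) / 15 = 2.8
Percentile = Phi(2.8) * 100
Phi(2.8) = 0.997445
= 99.7


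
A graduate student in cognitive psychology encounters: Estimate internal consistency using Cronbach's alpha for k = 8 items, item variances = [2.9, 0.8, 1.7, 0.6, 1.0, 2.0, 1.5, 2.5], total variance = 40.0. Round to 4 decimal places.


alpha = (k/(k-1)) * (1 - sum(s_i^2)/s_total^2)
sum(item variances) = 13.0
k/(k-1) = 8/7 = 1.142857
1 - 13.0/40.0 = 1 - 0.325 = 0.675
alpha = 1.142857 * 0.675
= 0.7714


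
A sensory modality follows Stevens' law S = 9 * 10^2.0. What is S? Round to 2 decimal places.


S = 9 * 10^2.0
10^2.0 = 100.0
S = 9 * 100.0
= 900.00


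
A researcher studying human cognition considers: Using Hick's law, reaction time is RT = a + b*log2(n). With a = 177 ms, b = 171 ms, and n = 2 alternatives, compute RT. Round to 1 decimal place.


RT = 177 + 171 * log2(2)
log2(2) = 1.0
RT = 177 + 171 * 1.0
= 177 + 171.0
= 348.0 ms


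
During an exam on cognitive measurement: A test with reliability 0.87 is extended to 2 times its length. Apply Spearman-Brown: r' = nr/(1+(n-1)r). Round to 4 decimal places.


r_new = n*r / (1 + (n-1)*r)
Numerator = 2 * 0.87 = 1.74
Denominator = 1 + 1 * 0.87 = 1.87
r_new = 1.74 / 1.87
= 0.9305


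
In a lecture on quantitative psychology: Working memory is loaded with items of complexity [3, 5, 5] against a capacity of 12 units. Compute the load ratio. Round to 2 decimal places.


Total complexity = 3 + 5 + 5 = 13
Load = total / capacity = 13 / 12
= 1.08


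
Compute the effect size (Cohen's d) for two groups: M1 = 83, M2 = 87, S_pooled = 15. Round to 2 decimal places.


Cohen's d = (M1 - M2) / S_pooled
= (83 - 87) / 15
= -4 / 15
= -0.27


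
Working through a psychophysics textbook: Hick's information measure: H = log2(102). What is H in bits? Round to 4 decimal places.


H = log2(n)
H = log2(102)
= 6.6724


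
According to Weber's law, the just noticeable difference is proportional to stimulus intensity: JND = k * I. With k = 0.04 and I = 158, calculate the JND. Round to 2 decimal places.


JND = k * I
JND = 0.04 * 158
= 6.32


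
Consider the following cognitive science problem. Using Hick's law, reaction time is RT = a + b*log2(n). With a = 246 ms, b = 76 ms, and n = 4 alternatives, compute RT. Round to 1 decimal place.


RT = 246 + 76 * log2(4)
log2(4) = 2.0
RT = 246 + 76 * 2.0
= 246 + 152.0
= 398.0 ms


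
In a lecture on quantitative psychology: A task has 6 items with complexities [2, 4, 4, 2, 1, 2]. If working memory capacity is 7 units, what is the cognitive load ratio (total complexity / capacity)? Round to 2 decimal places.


Total complexity = 2 + 4 + 4 + 2 + 1 + 2 = 15
Load = total / capacity = 15 / 7
= 2.14


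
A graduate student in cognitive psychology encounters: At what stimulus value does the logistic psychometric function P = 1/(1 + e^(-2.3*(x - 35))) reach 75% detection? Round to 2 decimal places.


At P = 0.75: 0.75 = 1/(1 + e^(-k*(x-x0)))
Solving: e^(-k*(x-x0)) = 1/3
x = x0 + ln(3)/k
ln(3) = 1.0986
x = 35 + 1.0986/2.3
= 35 + 0.4777
= 35.48


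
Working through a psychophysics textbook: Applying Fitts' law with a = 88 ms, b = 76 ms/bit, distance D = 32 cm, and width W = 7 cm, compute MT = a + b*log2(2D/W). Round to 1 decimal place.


MT = 88 + 76 * log2(2*32/7)
2D/W = 9.142857
log2(9.142857) = 3.1926
MT = 88 + 76 * 3.1926
= 330.6 ms


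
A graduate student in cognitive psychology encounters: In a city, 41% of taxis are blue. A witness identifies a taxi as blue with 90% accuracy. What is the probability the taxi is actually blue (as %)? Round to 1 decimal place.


P(blue | says blue) = P(says blue | blue)*P(blue) / [P(says blue | blue)*P(blue) + P(says blue | not blue)*P(not blue)]
Numerator = 0.9 * 0.41 = 0.369
False identification = 0.1 * 0.59 = 0.059
P = 0.369 / (0.369 + 0.059)
= 0.369 / 0.428
As percentage = 86.2


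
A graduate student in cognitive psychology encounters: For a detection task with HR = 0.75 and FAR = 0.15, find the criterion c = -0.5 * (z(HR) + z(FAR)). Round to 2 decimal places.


c = -0.5 * (z(HR) + z(FAR))
z(0.75) = 0.6745
z(0.15) = -1.0364
c = -0.5 * (0.6745 + -1.0364)
= -0.5 * -0.3619
= 0.18


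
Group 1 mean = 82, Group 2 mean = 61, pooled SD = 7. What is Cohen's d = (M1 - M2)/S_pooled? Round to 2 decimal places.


Cohen's d = (M1 - M2) / S_pooled
= (82 - 61) / 7
= 21 / 7
= 3.00


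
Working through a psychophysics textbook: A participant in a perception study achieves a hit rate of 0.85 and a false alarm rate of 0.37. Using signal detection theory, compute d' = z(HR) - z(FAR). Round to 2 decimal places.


d' = z(HR) - z(FAR)
z(0.85) = 1.0364
z(0.37) = -0.3319
d' = 1.0364 - -0.3319
= 1.37


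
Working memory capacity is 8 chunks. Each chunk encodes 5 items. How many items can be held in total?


Total items = chunks * items_per_chunk
= 8 * 5
= 40


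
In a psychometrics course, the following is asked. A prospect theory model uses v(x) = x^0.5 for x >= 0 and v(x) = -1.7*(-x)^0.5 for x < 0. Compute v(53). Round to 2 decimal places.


Since x = 53 >= 0, use v(x) = x^0.5
53^0.5 = 7.2801
v(53) = 7.28


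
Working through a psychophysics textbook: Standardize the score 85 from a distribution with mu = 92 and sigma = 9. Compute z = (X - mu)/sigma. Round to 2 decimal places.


z = (X - mu) / sigma
= (85 - 92) / 9
= -7 / 9
= -0.78


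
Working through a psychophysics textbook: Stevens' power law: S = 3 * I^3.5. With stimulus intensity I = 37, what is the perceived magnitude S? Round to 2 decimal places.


S = 3 * 37^3.5
37^3.5 = 308110.1704
S = 3 * 308110.1704
= 924330.51


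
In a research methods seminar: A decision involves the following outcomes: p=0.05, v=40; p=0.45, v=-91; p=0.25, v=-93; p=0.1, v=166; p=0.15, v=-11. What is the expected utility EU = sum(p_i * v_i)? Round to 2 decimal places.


EU = sum(p_i * v_i)
0.05 * 40 = 2.0
0.45 * -91 = -40.95
0.25 * -93 = -23.25
0.1 * 166 = 16.6
0.15 * -11 = -1.65
EU = 2.0 + -40.95 + -23.25 + 16.6 + -1.65
= -47.25


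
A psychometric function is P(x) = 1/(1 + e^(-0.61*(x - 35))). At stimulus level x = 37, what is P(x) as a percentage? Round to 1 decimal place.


P(x) = 1/(1 + e^(-0.61*(37 - 35)))
Exponent = -0.61 * 2 = -1.22
e^(-1.22) = 0.29523
P = 1/(1 + 0.29523) = 0.772064
Percentage = 77.2


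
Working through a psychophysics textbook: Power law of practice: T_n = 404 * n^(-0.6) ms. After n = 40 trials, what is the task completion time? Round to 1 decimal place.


T_n = 404 * 40^(-0.6)
40^(-0.6) = 0.109336
T_n = 404 * 0.109336
= 44.2 ms


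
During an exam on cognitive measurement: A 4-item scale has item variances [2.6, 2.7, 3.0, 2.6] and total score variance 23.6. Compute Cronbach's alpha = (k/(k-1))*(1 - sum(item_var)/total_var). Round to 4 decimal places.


alpha = (k/(k-1)) * (1 - sum(s_i^2)/s_total^2)
sum(item variances) = 10.9
k/(k-1) = 4/3 = 1.333333
1 - 10.9/23.6 = 1 - 0.461864 = 0.538136
alpha = 1.333333 * 0.538136
= 0.7175


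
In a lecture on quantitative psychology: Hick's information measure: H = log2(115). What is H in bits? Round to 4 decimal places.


H = log2(n)
H = log2(115)
= 6.8455


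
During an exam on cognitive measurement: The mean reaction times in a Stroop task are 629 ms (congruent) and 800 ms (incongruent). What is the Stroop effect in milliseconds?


Stroop effect = RT(incongruent) - RT(congruent)
= 800 - 629
= 171 ms


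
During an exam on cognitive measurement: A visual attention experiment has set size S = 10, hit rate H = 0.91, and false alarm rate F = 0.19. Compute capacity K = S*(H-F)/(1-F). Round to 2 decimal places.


K = S * (H - F) / (1 - F)
H - F = 0.72
1 - F = 0.81
K = 10 * 0.72 / 0.81
= 8.89


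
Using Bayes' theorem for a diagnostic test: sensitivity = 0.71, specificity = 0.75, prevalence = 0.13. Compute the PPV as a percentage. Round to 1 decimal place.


PPV = (sens * prev) / (sens * prev + (1-spec) * (1-prev))
Numerator = 0.71 * 0.13 = 0.0923
P(positive and no disease) = (1 - spec) * (1 - prev) = (1 - 0.75) * (1 - 0.13) = 0.2175
Denominator = 0.0923 + 0.2175 = 0.3098
PPV = 0.0923 / 0.3098 = 0.297934
As percentage = 29.8


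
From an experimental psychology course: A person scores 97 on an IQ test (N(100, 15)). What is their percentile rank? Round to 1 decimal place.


z = (IQ - mean) / SD
z = (97 - 100) / 15 = -0.2
Percentile = Phi(-0.2) * 100
Phi(-0.2) = 0.42074
= 42.1


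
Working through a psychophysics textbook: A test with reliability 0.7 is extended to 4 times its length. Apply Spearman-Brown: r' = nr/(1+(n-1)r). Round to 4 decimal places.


r_new = n*r / (1 + (n-1)*r)
Numerator = 4 * 0.7 = 2.8
Denominator = 1 + 3 * 0.7 = 3.1
r_new = 2.8 / 3.1
= 0.9032


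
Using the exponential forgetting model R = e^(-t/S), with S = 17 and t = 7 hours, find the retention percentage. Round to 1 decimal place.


R = e^(-t/S)
-t/S = -7/17 = -0.411765
R = e^(-0.411765) = 0.66248
Percentage = 0.66248 * 100
= 66.2


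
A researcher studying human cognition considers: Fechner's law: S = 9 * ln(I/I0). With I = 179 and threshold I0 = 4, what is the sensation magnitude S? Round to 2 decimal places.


S = 9 * ln(179/4)
I/I0 = 44.75
ln(44.75) = 3.8011
S = 9 * 3.8011
= 34.21


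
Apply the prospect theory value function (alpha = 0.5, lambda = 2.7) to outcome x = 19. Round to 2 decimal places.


Since x = 19 >= 0, use v(x) = x^0.5
19^0.5 = 4.3589
v(19) = 4.36


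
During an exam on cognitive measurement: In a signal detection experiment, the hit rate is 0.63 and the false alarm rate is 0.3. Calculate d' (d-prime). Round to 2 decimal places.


d' = z(HR) - z(FAR)
z(0.63) = 0.3319
z(0.3) = -0.5244
d' = 0.3319 - -0.5244
= 0.86
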